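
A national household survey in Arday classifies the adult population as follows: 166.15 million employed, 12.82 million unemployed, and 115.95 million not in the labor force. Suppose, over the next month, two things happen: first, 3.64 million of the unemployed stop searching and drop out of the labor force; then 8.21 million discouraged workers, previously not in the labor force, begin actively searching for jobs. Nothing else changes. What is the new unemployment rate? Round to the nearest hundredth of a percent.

New unemployment rate ≈ 9.47%.

Initially, labor force = 166.15 + 12.82 = 178.97 million, so u = 12.82/178.97 = 7.16%.
After the first change, unemployed and labor force both fall by 3.64 → E = 166.15, U = 9.18, labor force = 175.33 million.
After the second change, unemployed and labor force both rise by 8.21 → E = 166.15, U = 17.39, labor force = 183.54 million.
New unemployment rate = 17.39 / 183.54 = 9.47%.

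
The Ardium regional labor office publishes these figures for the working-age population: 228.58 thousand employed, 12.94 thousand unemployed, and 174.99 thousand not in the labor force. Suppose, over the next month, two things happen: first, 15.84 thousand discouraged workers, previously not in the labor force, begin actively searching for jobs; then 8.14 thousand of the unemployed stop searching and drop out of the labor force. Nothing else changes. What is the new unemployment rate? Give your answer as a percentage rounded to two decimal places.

Initially, labor force = 228.58 + 12.94 = 241.52 thousand, so u = 12.94/241.52 = 5.36%.
After the first change, unemployed and labor force both rise by 15.84 → E = 228.58, U = 28.78, labor force = 257.36 thousand.
After the second change, unemployed and labor force both fall by 8.14 → E = 228.58, U = 20.64, labor force = 249.22 thousand.
New unemployment rate = 20.64 / 249.22 = 8.28%.

New unemployment rate ≈ 8.28%.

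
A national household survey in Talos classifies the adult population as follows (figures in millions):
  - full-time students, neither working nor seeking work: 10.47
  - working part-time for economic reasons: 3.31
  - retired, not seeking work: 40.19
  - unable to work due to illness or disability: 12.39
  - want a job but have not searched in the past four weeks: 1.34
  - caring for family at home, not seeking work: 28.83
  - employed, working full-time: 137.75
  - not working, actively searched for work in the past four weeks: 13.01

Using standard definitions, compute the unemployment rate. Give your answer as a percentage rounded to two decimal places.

Unemployment rate ≈ 8.44%.

Employed = 3.31 + 137.75 = 141.06 million (anyone who worked, including part-time for economic reasons, counts as employed).
Unemployed = 13.01 million.
Labor force = 141.06 + 13.01 = 154.07 million.
Unemployment rate = 13.01 / 154.07 = 8.44%.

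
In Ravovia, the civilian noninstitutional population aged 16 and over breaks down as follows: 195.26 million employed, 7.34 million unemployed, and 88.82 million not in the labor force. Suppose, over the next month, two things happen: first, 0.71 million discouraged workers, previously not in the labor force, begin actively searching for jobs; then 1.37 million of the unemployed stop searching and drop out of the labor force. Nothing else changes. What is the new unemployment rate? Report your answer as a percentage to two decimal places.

New unemployment rate ≈ 3.31%.

Initially, labor force = 195.26 + 7.34 = 202.60 million, so u = 7.34/202.60 = 3.62%.
After the first change, unemployed and labor force both rise by 0.71 → E = 195.26, U = 8.05, labor force = 203.31 million.
After the second change, unemployed and labor force both fall by 1.37 → E = 195.26, U = 6.68, labor force = 201.94 million.
New unemployment rate = 6.68 / 201.94 = 3.31%.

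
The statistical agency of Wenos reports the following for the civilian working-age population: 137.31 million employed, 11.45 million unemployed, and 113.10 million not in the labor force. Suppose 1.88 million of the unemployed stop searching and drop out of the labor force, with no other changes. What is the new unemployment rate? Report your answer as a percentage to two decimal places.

New unemployment rate ≈ 6.52%.

Initially, labor force = 137.31 + 11.45 = 148.76 million, so u = 11.45/148.76 = 7.70%.
After the change, unemployed and labor force both fall by 1.88 → E = 137.31, U = 9.57, labor force = 146.88 million.
New unemployment rate = 9.57 / 146.88 = 6.52%.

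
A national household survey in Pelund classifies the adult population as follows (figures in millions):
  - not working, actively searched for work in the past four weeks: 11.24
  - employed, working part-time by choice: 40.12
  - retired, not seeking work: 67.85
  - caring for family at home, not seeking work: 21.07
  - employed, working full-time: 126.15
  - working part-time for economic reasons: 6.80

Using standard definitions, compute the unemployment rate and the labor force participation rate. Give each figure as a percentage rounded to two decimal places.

Unemployment rate ≈ 6.10%; labor force participation rate ≈ 67.46%.

Employed = 40.12 + 126.15 + 6.80 = 173.07 million (anyone who worked, including part-time for economic reasons, counts as employed).
Unemployed = 11.24 million.
Labor force = 173.07 + 11.24 = 184.31 million.
Not in labor force = 67.85 + 21.07 = 88.92 million (those not working and not actively searching are outside the labor force).
Civilian working-age population = 184.31 + 88.92 = 273.23 million.
Unemployment rate = 11.24 / 184.31 = 6.10%.
Labor force participation rate = 184.31 / 273.23 = 67.46%.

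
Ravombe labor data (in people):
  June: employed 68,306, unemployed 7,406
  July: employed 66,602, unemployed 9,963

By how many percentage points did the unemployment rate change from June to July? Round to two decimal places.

The unemployment rate changed by +3.23 percentage points.

June: labor force = 68,306 + 7,406 = 75,712; u = 7,406/75,712 = 9.78%.
July: labor force = 66,602 + 9,963 = 76,565; u = 9,963/76,565 = 13.01%.
Change = 13.01% − 9.78% = +3.23 pp.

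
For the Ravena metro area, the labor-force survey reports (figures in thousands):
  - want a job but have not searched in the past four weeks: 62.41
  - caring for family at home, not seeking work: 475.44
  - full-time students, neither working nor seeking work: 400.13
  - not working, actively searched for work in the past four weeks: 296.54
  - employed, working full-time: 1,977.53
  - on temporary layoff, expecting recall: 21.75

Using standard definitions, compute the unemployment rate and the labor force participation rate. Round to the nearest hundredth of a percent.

Unemployment rate ≈ 13.86%; labor force participation rate ≈ 70.99%.

Employed = 1,977.53 thousand.
Unemployed = 296.54 + 21.75 = 318.29 thousand (jobless and actively searching, or on temporary layoff).
Labor force = 1,977.53 + 318.29 = 2,295.82 thousand.
Not in labor force = 62.41 + 475.44 + 400.13 = 937.98 thousand (those not working and not actively searching are outside the labor force — including those who want a job but have given up searching).
Civilian working-age population = 2,295.82 + 937.98 = 3,233.80 thousand.
Unemployment rate = 318.29 / 2,295.82 = 13.86%.
Labor force participation rate = 2,295.82 / 3,233.80 = 70.99%.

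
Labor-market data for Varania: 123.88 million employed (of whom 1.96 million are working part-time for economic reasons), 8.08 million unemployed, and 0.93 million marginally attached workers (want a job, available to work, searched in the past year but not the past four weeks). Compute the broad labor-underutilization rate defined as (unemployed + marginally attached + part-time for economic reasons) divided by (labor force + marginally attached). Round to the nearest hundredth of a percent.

Broad underutilization rate ≈ 8.25%.

Labor force = 123.88 + 8.08 = 131.96 million.
Numerator = 8.08 + 0.93 + 1.96 = 10.97 million.
Denominator = 131.96 + 0.93 = 132.89 million.
Broad rate = 10.97 / 132.89 = 8.25%.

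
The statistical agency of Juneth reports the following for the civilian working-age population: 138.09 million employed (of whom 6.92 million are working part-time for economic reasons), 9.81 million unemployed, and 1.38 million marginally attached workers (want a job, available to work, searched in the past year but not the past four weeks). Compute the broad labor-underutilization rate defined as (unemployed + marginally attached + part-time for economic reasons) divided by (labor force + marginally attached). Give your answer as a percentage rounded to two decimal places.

Broad underutilization rate ≈ 12.13%.

Labor force = 138.09 + 9.81 = 147.90 million.
Numerator = 9.81 + 1.38 + 6.92 = 18.11 million.
Denominator = 147.90 + 1.38 = 149.28 million.
Broad rate = 18.11 / 149.28 = 12.13%.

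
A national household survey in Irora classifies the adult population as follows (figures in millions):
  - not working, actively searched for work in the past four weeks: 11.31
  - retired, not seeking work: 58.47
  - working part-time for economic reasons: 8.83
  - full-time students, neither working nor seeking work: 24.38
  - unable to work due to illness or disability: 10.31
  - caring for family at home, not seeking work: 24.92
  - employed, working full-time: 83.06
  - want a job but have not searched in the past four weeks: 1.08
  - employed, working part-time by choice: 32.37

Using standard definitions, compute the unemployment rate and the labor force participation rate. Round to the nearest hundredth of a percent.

Unemployment rate ≈ 8.34%; labor force participation rate ≈ 53.22%.

Employed = 8.83 + 83.06 + 32.37 = 124.26 million (anyone who worked, including part-time for economic reasons, counts as employed).
Unemployed = 11.31 million.
Labor force = 124.26 + 11.31 = 135.57 million.
Not in labor force = 58.47 + 24.38 + 10.31 + 24.92 + 1.08 = 119.16 million (those not working and not actively searching are outside the labor force — including those who want a job but have given up searching).
Civilian working-age population = 135.57 + 119.16 = 254.73 million.
Unemployment rate = 11.31 / 135.57 = 8.34%.
Labor force participation rate = 135.57 / 254.73 = 53.22%.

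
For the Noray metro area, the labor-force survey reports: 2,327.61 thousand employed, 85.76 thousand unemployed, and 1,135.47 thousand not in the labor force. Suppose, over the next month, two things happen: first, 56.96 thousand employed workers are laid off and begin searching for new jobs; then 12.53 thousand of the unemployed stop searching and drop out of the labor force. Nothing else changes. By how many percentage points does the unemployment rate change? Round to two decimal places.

Initially, labor force = 2,327.61 + 85.76 = 2,413.37 thousand, so u = 85.76/2,413.37 = 3.55%.
After the first change, employed falls and unemployed rises by 56.96; labor force unchanged → E = 2,270.65, U = 142.72, labor force = 2,413.37 thousand.
After the second change, unemployed and labor force both fall by 12.53 → E = 2,270.65, U = 130.19, labor force = 2,400.84 thousand.
New unemployment rate = 130.19 / 2,400.84 = 5.42%.
Change = 5.42% − 3.55% = +1.87 percentage points.

The unemployment rate changes by +1.87 percentage points.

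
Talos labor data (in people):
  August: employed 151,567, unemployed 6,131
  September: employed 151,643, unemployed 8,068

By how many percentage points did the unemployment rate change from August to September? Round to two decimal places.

The unemployment rate changed by +1.16 percentage points.

August: labor force = 151,567 + 6,131 = 157,698; u = 6,131/157,698 = 3.89%.
September: labor force = 151,643 + 8,068 = 159,711; u = 8,068/159,711 = 5.05%.
Change = 5.05% − 3.89% = +1.16 pp.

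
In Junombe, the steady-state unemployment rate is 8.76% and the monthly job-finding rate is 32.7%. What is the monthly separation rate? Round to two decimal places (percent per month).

Separation rate ≈ 3.14% per month.

From u* = s/(s+f): s = u·f/(1−u).
s = 0.0876 × 32.7 / (1 − 0.0876) = 2.8645 / 0.9124 ≈ 3.14% per month.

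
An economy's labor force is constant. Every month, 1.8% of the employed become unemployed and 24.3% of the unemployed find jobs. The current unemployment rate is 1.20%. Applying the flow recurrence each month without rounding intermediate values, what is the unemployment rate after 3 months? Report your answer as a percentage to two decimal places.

Unemployment rate after three months ≈ 4.60%.

With a fixed labor force, u_{t+1} = u_t + s·(1−u_t) − f·u_t = u_t·(1−s−f) + s.
Here 1−s−f = 0.739 and s = 0.018.
u_1 = 0.012000 × 0.739 + 0.018 = 0.026868.
u_2 = 0.026868 × 0.739 + 0.018 = 0.037855.
u_3 = 0.037855 × 0.739 + 0.018 = 0.045975.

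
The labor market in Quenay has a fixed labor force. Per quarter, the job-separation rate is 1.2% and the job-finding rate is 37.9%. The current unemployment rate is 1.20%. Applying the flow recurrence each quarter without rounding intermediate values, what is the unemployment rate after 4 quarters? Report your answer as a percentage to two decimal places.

Unemployment rate after four quarters ≈ 2.81%.

With a fixed labor force, u_{t+1} = u_t + s·(1−u_t) − f·u_t = u_t·(1−s−f) + s.
Here 1−s−f = 0.609 and s = 0.012.
u_1 = 0.012000 × 0.609 + 0.012 = 0.019308.
u_2 = 0.019308 × 0.609 + 0.012 = 0.023759.
u_3 = 0.023759 × 0.609 + 0.012 = 0.026469.
u_4 = 0.026469 × 0.609 + 0.012 = 0.028120.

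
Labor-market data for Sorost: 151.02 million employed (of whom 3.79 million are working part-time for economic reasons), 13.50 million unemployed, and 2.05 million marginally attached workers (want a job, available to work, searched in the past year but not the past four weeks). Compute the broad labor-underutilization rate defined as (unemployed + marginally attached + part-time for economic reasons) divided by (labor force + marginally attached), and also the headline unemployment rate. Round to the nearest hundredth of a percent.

Labor force = 151.02 + 13.50 = 164.52 million.
Numerator = 13.50 + 2.05 + 3.79 = 19.34 million.
Denominator = 164.52 + 2.05 = 166.57 million.
Broad rate = 19.34 / 166.57 = 11.61%.
Headline unemployment rate = 13.50 / 164.52 = 8.21%.

Broad underutilization rate ≈ 11.61%; headline unemployment rate ≈ 8.21%.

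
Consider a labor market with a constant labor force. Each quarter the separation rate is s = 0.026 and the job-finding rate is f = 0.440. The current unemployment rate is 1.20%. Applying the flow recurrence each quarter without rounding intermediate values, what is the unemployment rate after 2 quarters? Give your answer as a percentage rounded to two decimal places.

Unemployment rate after two quarters ≈ 4.33%.

With a fixed labor force, u_{t+1} = u_t + s·(1−u_t) − f·u_t = u_t·(1−s−f) + s.
Here 1−s−f = 0.534 and s = 0.026.
u_1 = 0.012000 × 0.534 + 0.026 = 0.032408.
u_2 = 0.032408 × 0.534 + 0.026 = 0.043306.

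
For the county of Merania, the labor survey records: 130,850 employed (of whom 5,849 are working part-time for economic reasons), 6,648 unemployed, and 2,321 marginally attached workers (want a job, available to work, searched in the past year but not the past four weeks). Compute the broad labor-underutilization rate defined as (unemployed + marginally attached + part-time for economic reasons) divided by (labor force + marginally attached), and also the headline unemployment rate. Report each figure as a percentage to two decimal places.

Broad underutilization rate ≈ 10.60%; headline unemployment rate ≈ 4.83%.

Labor force = 130,850 + 6,648 = 137,498.
Numerator = 6,648 + 2,321 + 5,849 = 14,818.
Denominator = 137,498 + 2,321 = 139,819.
Broad rate = 14,818 / 139,819 = 10.60%.
Headline unemployment rate = 6,648 / 137,498 = 4.83%.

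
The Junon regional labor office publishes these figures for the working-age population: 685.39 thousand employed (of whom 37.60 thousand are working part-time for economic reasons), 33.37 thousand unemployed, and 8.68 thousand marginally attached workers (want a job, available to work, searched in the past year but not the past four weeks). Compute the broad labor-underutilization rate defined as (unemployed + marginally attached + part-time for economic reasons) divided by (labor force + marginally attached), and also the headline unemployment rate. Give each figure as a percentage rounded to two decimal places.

Labor force = 685.39 + 33.37 = 718.76 thousand.
Numerator = 33.37 + 8.68 + 37.60 = 79.65 thousand.
Denominator = 718.76 + 8.68 = 727.44 thousand.
Broad rate = 79.65 / 727.44 = 10.95%.
Headline unemployment rate = 33.37 / 718.76 = 4.64%.

Broad underutilization rate ≈ 10.95%; headline unemployment rate ≈ 4.64%.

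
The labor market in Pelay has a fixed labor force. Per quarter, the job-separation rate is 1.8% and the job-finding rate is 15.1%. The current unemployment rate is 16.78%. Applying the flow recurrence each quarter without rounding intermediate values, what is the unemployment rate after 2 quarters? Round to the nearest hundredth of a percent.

Unemployment rate after two quarters ≈ 14.88%.

With a fixed labor force, u_{t+1} = u_t + s·(1−u_t) − f·u_t = u_t·(1−s−f) + s.
Here 1−s−f = 0.831 and s = 0.018.
u_1 = 0.167800 × 0.831 + 0.018 = 0.157442.
u_2 = 0.157442 × 0.831 + 0.018 = 0.148834.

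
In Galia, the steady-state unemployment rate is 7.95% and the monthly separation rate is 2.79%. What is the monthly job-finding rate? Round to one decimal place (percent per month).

From u* = s/(s+f): f = s·(1−u)/u.
f = 2.79 × (1 − 0.0795) / 0.0795 = 2.5682 / 0.0795 ≈ 32.3% per month.

Job-finding rate ≈ 32.3% per month.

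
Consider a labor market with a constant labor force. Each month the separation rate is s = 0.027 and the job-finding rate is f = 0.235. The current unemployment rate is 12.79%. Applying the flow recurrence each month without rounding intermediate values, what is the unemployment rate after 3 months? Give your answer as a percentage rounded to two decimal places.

With a fixed labor force, u_{t+1} = u_t + s·(1−u_t) − f·u_t = u_t·(1−s−f) + s.
Here 1−s−f = 0.738 and s = 0.027.
u_1 = 0.127900 × 0.738 + 0.027 = 0.121390.
u_2 = 0.121390 × 0.738 + 0.027 = 0.116586.
u_3 = 0.116586 × 0.738 + 0.027 = 0.113040.

Unemployment rate after three months ≈ 11.30%.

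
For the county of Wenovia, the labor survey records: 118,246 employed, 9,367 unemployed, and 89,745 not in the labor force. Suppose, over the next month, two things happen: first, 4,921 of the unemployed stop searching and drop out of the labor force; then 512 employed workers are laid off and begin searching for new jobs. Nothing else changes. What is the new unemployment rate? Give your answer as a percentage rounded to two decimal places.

New unemployment rate ≈ 4.04%.

Initially, labor force = 118,246 + 9,367 = 127,613, so u = 9,367/127,613 = 7.34%.
After the first change, unemployed and labor force both fall by 4,921 → E = 118,246, U = 4,446, labor force = 122,692.
After the second change, employed falls and unemployed rises by 512; labor force unchanged → E = 117,734, U = 4,958, labor force = 122,692.
New unemployment rate = 4,958 / 122,692 = 4.04%.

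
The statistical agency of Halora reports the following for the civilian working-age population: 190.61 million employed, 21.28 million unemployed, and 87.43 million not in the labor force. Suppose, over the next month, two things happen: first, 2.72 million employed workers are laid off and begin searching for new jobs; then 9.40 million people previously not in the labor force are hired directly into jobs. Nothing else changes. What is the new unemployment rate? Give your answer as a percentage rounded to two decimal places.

New unemployment rate ≈ 10.85%.

Initially, labor force = 190.61 + 21.28 = 211.89 million, so u = 21.28/211.89 = 10.04%.
After the first change, employed falls and unemployed rises by 2.72; labor force unchanged → E = 187.89, U = 24.00, labor force = 211.89 million.
After the second change, employed and labor force both rise by 9.40; unemployed unchanged → E = 197.29, U = 24.00, labor force = 221.29 million.
New unemployment rate = 24.00 / 221.29 = 10.85%.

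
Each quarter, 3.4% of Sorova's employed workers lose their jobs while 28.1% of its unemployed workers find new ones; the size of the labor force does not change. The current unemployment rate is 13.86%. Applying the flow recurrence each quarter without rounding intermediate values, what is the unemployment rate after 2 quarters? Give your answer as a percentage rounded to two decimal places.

With a fixed labor force, u_{t+1} = u_t + s·(1−u_t) − f·u_t = u_t·(1−s−f) + s.
Here 1−s−f = 0.685 and s = 0.034.
u_1 = 0.138600 × 0.685 + 0.034 = 0.128941.
u_2 = 0.128941 × 0.685 + 0.034 = 0.122325.

Unemployment rate after two quarters ≈ 12.23%.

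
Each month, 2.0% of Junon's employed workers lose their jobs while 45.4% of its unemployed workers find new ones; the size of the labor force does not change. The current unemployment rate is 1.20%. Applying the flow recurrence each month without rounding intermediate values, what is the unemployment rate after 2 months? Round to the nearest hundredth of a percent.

Unemployment rate after two months ≈ 3.38%.

With a fixed labor force, u_{t+1} = u_t + s·(1−u_t) − f·u_t = u_t·(1−s−f) + s.
Here 1−s−f = 0.526 and s = 0.020.
u_1 = 0.012000 × 0.526 + 0.020 = 0.026312.
u_2 = 0.026312 × 0.526 + 0.020 = 0.033840.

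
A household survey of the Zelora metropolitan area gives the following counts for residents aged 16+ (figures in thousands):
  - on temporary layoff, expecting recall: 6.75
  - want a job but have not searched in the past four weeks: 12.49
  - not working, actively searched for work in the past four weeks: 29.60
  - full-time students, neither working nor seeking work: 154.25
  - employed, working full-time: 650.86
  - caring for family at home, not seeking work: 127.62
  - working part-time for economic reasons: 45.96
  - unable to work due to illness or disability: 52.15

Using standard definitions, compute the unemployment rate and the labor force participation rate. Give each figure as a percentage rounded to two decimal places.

Employed = 650.86 + 45.96 = 696.82 thousand (anyone who worked, including part-time for economic reasons, counts as employed).
Unemployed = 6.75 + 29.60 = 36.35 thousand (jobless and actively searching, or on temporary layoff).
Labor force = 696.82 + 36.35 = 733.17 thousand.
Not in labor force = 12.49 + 154.25 + 127.62 + 52.15 = 346.51 thousand (those not working and not actively searching are outside the labor force — including those who want a job but have given up searching).
Civilian working-age population = 733.17 + 346.51 = 1,079.68 thousand.
Unemployment rate = 36.35 / 733.17 = 4.96%.
Labor force participation rate = 733.17 / 1,079.68 = 67.91%.

Unemployment rate ≈ 4.96%; labor force participation rate ≈ 67.91%.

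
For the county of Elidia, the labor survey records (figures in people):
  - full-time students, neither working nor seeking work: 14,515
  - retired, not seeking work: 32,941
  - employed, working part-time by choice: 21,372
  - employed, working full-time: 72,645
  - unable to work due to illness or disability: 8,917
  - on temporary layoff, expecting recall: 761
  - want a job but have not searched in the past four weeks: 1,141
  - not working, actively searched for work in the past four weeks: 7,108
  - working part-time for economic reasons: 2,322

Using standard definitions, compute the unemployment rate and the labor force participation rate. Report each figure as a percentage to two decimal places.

Employed = 21,372 + 72,645 + 2,322 = 96,339 (anyone who worked, including part-time for economic reasons, counts as employed).
Unemployed = 761 + 7,108 = 7,869 (jobless and actively searching, or on temporary layoff).
Labor force = 96,339 + 7,869 = 104,208.
Not in labor force = 14,515 + 32,941 + 8,917 + 1,141 = 57,514 (those not working and not actively searching are outside the labor force — including those who want a job but have given up searching).
Civilian working-age population = 104,208 + 57,514 = 161,722.
Unemployment rate = 7,869 / 104,208 = 7.55%.
Labor force participation rate = 104,208 / 161,722 = 64.44%.

Unemployment rate ≈ 7.55%; labor force participation rate ≈ 64.44%.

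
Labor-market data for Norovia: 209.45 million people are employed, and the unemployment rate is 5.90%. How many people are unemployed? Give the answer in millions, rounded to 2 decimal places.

Let U be the number unemployed. The labor force is E + U, and U/(E+U) = 0.0590.
So U = 0.0590 × 209.45 / (1 − 0.0590) = 12.3575 / 0.9410 ≈ 13.13 million.

About 13.13 million are unemployed.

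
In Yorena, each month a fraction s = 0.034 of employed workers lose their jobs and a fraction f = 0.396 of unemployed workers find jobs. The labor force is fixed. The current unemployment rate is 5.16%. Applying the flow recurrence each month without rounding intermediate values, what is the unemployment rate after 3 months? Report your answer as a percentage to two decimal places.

With a fixed labor force, u_{t+1} = u_t + s·(1−u_t) − f·u_t = u_t·(1−s−f) + s.
Here 1−s−f = 0.570 and s = 0.034.
u_1 = 0.051600 × 0.570 + 0.034 = 0.063412.
u_2 = 0.063412 × 0.570 + 0.034 = 0.070145.
u_3 = 0.070145 × 0.570 + 0.034 = 0.073983.

Unemployment rate after three months ≈ 7.40%.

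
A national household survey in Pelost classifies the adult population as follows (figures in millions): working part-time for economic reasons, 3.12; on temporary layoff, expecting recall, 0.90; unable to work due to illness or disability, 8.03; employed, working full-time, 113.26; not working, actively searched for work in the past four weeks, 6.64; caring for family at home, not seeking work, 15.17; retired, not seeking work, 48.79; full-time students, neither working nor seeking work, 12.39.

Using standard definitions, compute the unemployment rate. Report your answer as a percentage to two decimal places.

Employed = 3.12 + 113.26 = 116.38 million (anyone who worked, including part-time for economic reasons, counts as employed).
Unemployed = 0.90 + 6.64 = 7.54 million (jobless and actively searching, or on temporary layoff).
Labor force = 116.38 + 7.54 = 123.92 million.
Unemployment rate = 7.54 / 123.92 = 6.08%.

Unemployment rate ≈ 6.08%.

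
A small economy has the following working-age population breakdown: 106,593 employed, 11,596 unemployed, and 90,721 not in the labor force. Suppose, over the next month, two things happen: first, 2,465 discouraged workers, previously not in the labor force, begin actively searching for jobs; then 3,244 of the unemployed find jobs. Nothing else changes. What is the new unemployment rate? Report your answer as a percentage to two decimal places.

Initially, labor force = 106,593 + 11,596 = 118,189, so u = 11,596/118,189 = 9.81%.
After the first change, unemployed and labor force both rise by 2,465 → E = 106,593, U = 14,061, labor force = 120,654.
After the second change, unemployed falls and employed rises by 3,244; labor force unchanged → E = 109,837, U = 10,817, labor force = 120,654.
New unemployment rate = 10,817 / 120,654 = 8.97%.

New unemployment rate ≈ 8.97%.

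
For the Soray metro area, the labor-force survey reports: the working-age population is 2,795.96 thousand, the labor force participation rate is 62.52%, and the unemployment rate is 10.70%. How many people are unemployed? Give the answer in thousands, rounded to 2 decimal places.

About 187.04 thousand are unemployed.

Labor force = 0.6252 × 2,795.96 = 1,748.03 thousand.
Unemployed = 0.1070 × 1,748.03 ≈ 187.04 thousand.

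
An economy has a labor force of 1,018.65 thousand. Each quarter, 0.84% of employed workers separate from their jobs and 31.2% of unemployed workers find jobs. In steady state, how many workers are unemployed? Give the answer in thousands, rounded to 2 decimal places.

Steady-state unemployment rate u* = s/(s+f) = 0.84/(0.84+31.2) = 0.026217.
Unemployed = u* × labor force = 0.026217 × 1,018.65 ≈ 26.71 thousand.

About 26.71 thousand are unemployed in steady state.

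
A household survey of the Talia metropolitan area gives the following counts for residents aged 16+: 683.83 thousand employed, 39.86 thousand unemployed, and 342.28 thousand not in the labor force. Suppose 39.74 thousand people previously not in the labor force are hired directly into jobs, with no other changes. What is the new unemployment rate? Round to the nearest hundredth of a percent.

Initially, labor force = 683.83 + 39.86 = 723.69 thousand, so u = 39.86/723.69 = 5.51%.
After the change, employed and labor force both rise by 39.74; unemployed unchanged → E = 723.57, U = 39.86, labor force = 763.43 thousand.
New unemployment rate = 39.86 / 763.43 = 5.22%.

New unemployment rate ≈ 5.22%.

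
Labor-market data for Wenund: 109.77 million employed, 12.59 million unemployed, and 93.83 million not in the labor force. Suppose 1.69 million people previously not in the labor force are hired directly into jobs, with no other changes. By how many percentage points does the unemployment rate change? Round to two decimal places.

Initially, labor force = 109.77 + 12.59 = 122.36 million, so u = 12.59/122.36 = 10.29%.
After the change, employed and labor force both rise by 1.69; unemployed unchanged → E = 111.46, U = 12.59, labor force = 124.05 million.
New unemployment rate = 12.59 / 124.05 = 10.15%.
Change = 10.15% − 10.29% = −0.14 percentage points.

The unemployment rate changes by −0.14 percentage points.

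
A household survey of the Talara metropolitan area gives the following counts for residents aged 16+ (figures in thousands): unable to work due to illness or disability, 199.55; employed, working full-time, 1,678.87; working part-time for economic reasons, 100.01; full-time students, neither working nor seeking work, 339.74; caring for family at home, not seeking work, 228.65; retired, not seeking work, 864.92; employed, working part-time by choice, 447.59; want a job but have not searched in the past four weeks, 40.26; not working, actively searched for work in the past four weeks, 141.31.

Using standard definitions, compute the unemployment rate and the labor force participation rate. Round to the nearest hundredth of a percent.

Unemployment rate ≈ 5.97%; labor force participation rate ≈ 58.60%.

Employed = 1,678.87 + 100.01 + 447.59 = 2,226.47 thousand (anyone who worked, including part-time for economic reasons, counts as employed).
Unemployed = 141.31 thousand.
Labor force = 2,226.47 + 141.31 = 2,367.78 thousand.
Not in labor force = 199.55 + 339.74 + 228.65 + 864.92 + 40.26 = 1,673.12 thousand (those not working and not actively searching are outside the labor force — including those who want a job but have given up searching).
Civilian working-age population = 2,367.78 + 1,673.12 = 4,040.90 thousand.
Unemployment rate = 141.31 / 2,367.78 = 5.97%.
Labor force participation rate = 2,367.78 / 4,040.90 = 58.60%.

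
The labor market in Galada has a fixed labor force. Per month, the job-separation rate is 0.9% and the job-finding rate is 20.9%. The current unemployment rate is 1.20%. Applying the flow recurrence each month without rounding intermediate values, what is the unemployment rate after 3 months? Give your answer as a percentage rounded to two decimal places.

With a fixed labor force, u_{t+1} = u_t + s·(1−u_t) − f·u_t = u_t·(1−s−f) + s.
Here 1−s−f = 0.782 and s = 0.009.
u_1 = 0.012000 × 0.782 + 0.009 = 0.018384.
u_2 = 0.018384 × 0.782 + 0.009 = 0.023376.
u_3 = 0.023376 × 0.782 + 0.009 = 0.027280.

Unemployment rate after three months ≈ 2.73%.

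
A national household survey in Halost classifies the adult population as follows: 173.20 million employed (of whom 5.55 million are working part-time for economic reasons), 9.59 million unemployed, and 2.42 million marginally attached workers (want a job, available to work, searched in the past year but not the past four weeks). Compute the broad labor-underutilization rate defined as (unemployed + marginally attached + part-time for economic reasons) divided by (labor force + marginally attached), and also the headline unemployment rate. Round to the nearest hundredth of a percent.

Broad underutilization rate ≈ 9.48%; headline unemployment rate ≈ 5.25%.

Labor force = 173.20 + 9.59 = 182.79 million.
Numerator = 9.59 + 2.42 + 5.55 = 17.56 million.
Denominator = 182.79 + 2.42 = 185.21 million.
Broad rate = 17.56 / 185.21 = 9.48%.
Headline unemployment rate = 9.59 / 182.79 = 5.25%.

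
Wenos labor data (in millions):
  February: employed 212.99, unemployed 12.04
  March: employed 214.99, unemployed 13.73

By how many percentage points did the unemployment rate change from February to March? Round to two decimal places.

The unemployment rate changed by +0.65 percentage points.

February: labor force = 212.99 + 12.04 = 225.03; u = 12.04/225.03 = 5.35%.
March: labor force = 214.99 + 13.73 = 228.72; u = 13.73/228.72 = 6.00%.
Change = 6.00% − 5.35% = +0.65 pp.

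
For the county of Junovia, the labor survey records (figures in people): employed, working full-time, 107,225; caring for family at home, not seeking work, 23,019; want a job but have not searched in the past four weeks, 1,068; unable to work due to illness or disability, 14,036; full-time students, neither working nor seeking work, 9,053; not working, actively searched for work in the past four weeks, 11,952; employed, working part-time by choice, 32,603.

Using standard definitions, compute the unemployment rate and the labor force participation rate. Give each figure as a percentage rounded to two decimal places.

Unemployment rate ≈ 7.87%; labor force participation rate ≈ 76.29%.

Employed = 107,225 + 32,603 = 139,828.
Unemployed = 11,952.
Labor force = 139,828 + 11,952 = 151,780.
Not in labor force = 23,019 + 1,068 + 14,036 + 9,053 = 47,176 (those not working and not actively searching are outside the labor force — including those who want a job but have given up searching).
Civilian working-age population = 151,780 + 47,176 = 198,956.
Unemployment rate = 11,952 / 151,780 = 7.87%.
Labor force participation rate = 151,780 / 198,956 = 76.29%.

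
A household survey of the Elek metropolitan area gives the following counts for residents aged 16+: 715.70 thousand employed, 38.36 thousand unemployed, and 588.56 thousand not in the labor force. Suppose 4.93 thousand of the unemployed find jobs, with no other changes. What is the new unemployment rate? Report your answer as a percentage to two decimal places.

New unemployment rate ≈ 4.43%.

Initially, labor force = 715.70 + 38.36 = 754.06 thousand, so u = 38.36/754.06 = 5.09%.
After the change, unemployed falls and employed rises by 4.93; labor force unchanged → E = 720.63, U = 33.43, labor force = 754.06 thousand.
New unemployment rate = 33.43 / 754.06 = 4.43%.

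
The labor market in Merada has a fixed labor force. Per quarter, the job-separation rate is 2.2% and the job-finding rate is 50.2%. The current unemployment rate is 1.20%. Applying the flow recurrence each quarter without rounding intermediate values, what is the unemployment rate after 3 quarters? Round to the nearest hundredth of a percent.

Unemployment rate after three quarters ≈ 3.88%.

With a fixed labor force, u_{t+1} = u_t + s·(1−u_t) − f·u_t = u_t·(1−s−f) + s.
Here 1−s−f = 0.476 and s = 0.022.
u_1 = 0.012000 × 0.476 + 0.022 = 0.027712.
u_2 = 0.027712 × 0.476 + 0.022 = 0.035191.
u_3 = 0.035191 × 0.476 + 0.022 = 0.038751.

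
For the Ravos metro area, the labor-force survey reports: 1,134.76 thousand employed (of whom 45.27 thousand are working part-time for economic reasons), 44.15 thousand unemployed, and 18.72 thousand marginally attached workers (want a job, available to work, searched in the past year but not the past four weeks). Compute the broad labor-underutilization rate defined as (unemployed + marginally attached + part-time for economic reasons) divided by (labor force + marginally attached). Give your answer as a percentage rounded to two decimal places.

Labor force = 1,134.76 + 44.15 = 1,178.91 thousand.
Numerator = 44.15 + 18.72 + 45.27 = 108.14 thousand.
Denominator = 1,178.91 + 18.72 = 1,197.63 thousand.
Broad rate = 108.14 / 1,197.63 = 9.03%.

Broad underutilization rate ≈ 9.03%.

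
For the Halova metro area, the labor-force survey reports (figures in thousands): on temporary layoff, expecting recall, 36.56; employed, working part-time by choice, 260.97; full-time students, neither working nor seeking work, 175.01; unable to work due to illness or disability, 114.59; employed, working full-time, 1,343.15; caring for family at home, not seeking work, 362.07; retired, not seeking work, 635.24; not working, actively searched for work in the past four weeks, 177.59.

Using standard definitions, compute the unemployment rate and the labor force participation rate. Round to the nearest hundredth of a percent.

Unemployment rate ≈ 11.78%; labor force participation rate ≈ 58.56%.

Employed = 260.97 + 1,343.15 = 1,604.12 thousand.
Unemployed = 36.56 + 177.59 = 214.15 thousand (jobless and actively searching, or on temporary layoff).
Labor force = 1,604.12 + 214.15 = 1,818.27 thousand.
Not in labor force = 175.01 + 114.59 + 362.07 + 635.24 = 1,286.91 thousand (those not working and not actively searching are outside the labor force).
Civilian working-age population = 1,818.27 + 1,286.91 = 3,105.18 thousand.
Unemployment rate = 214.15 / 1,818.27 = 11.78%.
Labor force participation rate = 1,818.27 / 3,105.18 = 58.56%.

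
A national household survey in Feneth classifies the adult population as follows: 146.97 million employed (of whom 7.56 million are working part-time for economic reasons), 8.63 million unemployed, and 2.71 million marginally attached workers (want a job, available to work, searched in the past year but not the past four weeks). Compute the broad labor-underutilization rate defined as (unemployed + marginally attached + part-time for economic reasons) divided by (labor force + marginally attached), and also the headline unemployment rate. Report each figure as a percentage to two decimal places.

Broad underutilization rate ≈ 11.94%; headline unemployment rate ≈ 5.55%.

Labor force = 146.97 + 8.63 = 155.60 million.
Numerator = 8.63 + 2.71 + 7.56 = 18.90 million.
Denominator = 155.60 + 2.71 = 158.31 million.
Broad rate = 18.90 / 158.31 = 11.94%.
Headline unemployment rate = 8.63 / 155.60 = 5.55%.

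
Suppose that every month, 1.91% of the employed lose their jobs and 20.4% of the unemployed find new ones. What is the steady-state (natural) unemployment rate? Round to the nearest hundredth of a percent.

At steady state the flows balance: s·E = f·U, so U/(E+U) = s/(s+f).
u* = 1.91 / (1.91 + 20.4) = 1.91 / 22.31 = 8.56%.

Steady-state unemployment rate ≈ 8.56%.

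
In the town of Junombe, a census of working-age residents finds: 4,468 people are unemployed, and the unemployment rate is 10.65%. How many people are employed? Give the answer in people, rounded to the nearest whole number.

About 37,485 are employed.

Labor force = U / u = 4,468 / 0.1065 ≈ 41,953.
Employed = labor force − unemployed = 41,953 − 4,468 = 37,485.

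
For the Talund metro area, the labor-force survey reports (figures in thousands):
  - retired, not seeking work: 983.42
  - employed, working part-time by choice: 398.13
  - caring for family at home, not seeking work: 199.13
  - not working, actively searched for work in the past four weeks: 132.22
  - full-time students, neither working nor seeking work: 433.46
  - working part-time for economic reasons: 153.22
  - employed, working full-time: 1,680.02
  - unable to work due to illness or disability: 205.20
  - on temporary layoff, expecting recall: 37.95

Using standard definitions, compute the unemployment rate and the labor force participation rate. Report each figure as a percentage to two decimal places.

Employed = 398.13 + 153.22 + 1,680.02 = 2,231.37 thousand (anyone who worked, including part-time for economic reasons, counts as employed).
Unemployed = 132.22 + 37.95 = 170.17 thousand (jobless and actively searching, or on temporary layoff).
Labor force = 2,231.37 + 170.17 = 2,401.54 thousand.
Not in labor force = 983.42 + 199.13 + 433.46 + 205.20 = 1,821.21 thousand (those not working and not actively searching are outside the labor force).
Civilian working-age population = 2,401.54 + 1,821.21 = 4,222.75 thousand.
Unemployment rate = 170.17 / 2,401.54 = 7.09%.
Labor force participation rate = 2,401.54 / 4,222.75 = 56.87%.

Unemployment rate ≈ 7.09%; labor force participation rate ≈ 56.87%.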